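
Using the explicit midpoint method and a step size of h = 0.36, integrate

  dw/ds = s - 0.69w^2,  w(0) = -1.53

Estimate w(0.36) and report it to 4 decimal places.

Midpoint: k1 = f(s_n, w_n); k2 = f(s_n + h/2, w_n + (h/2)·k1); w_{n+1} = w_n + h·k2.
s=0.000000, w=-1.530000:
  k1 = f(0.000000, -1.530000) = -1.615221
  k2 = f(0.180000, -1.820740) = -2.107414
  w ← -1.530000 + 0.36·(-2.107414) = -2.288669
w(0.36) ≈ -2.2887

-2.2887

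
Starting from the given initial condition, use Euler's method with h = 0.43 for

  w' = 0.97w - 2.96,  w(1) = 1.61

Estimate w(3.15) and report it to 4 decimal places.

Euler: w_{n+1} = w_n + h·f(x_n, w_n).
x=1.000000, w=1.610000: f=-1.398300 → w ← 1.610000 + 0.43·(-1.398300) = 1.008731
x=1.430000, w=1.008731: f=-1.981531 → w ← 1.008731 + 0.43·(-1.981531) = 0.156673
x=1.860000, w=0.156673: f=-2.808027 → w ← 0.156673 + 0.43·(-2.808027) = -1.050779
x=2.290000, w=-1.050779: f=-3.979256 → w ← -1.050779 + 0.43·(-3.979256) = -2.761859
x=2.720000, w=-2.761859: f=-5.639003 → w ← -2.761859 + 0.43·(-5.639003) = -5.186631
w(3.15) ≈ -5.1866

-5.1866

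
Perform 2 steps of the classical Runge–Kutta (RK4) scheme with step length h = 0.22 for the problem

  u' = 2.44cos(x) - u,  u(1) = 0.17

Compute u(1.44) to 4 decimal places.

0.3925

RK4: k1 = f(x_n, u_n); k2 = f(x_n + h/2, u_n + (h/2)·k1); k3 = f(x_n + h/2, u_n + (h/2)·k2); k4 = f(x_n + h, u_n + h·k3); u_{n+1} = u_n + (h/6)·(k1 + 2k2 + 2k3 + k4).
x=1.000000, u=0.170000:
  k1 = f(1.000000, 0.170000) = 1.148338
  k2 = f(1.110000, 0.296317) = 0.788657
  k3 = f(1.110000, 0.256752) = 0.828222
  k4 = f(1.220000, 0.352209) = 0.486287
  u ← 0.170000 + (0.22/6)·(k1 + 2k2 + 2k3 + k4) = 0.348507
x=1.220000, u=0.348507:
  k1 = f(1.220000, 0.348507) = 0.489988
  k2 = f(1.330000, 0.402406) = 0.179476
  k3 = f(1.330000, 0.368250) = 0.213632
  k4 = f(1.440000, 0.395506) = -0.077273
  u ← 0.348507 + (0.22/6)·(k1 + 2k2 + 2k3 + k4) = 0.392468
u(1.44) ≈ 0.3925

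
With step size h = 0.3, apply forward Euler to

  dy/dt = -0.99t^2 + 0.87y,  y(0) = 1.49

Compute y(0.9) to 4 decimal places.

Euler: y_{n+1} = y_n + h·f(t_n, y_n).
t=0.000000, y=1.490000: f=1.296300 → y ← 1.490000 + 0.3·1.296300 = 1.878890
t=0.300000, y=1.878890: f=1.545534 → y ← 1.878890 + 0.3·1.545534 = 2.342550
t=0.600000, y=2.342550: f=1.681619 → y ← 2.342550 + 0.3·1.681619 = 2.847036
y(0.9) ≈ 2.8470

2.8470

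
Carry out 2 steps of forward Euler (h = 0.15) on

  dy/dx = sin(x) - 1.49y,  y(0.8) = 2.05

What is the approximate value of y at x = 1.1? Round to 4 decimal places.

1.4416

Euler: y_{n+1} = y_n + h·f(x_n, y_n).
x=0.800000, y=2.050000: f=-2.337144 → y ← 2.050000 + 0.15·(-2.337144) = 1.699428
x=0.950000, y=1.699428: f=-1.718733 → y ← 1.699428 + 0.15·(-1.718733) = 1.441618
y(1.1) ≈ 1.4416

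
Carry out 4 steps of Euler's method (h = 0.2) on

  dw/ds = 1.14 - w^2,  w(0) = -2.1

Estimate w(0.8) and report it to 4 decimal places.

-16.8923

Euler: w_{n+1} = w_n + h·f(s_n, w_n).
s=0.000000, w=-2.100000: f=-3.270000 → w ← -2.100000 + 0.2·(-3.270000) = -2.754000
s=0.200000, w=-2.754000: f=-6.444516 → w ← -2.754000 + 0.2·(-6.444516) = -4.042903
s=0.400000, w=-4.042903: f=-15.205066 → w ← -4.042903 + 0.2·(-15.205066) = -7.083916
s=0.600000, w=-7.083916: f=-49.041872 → w ← -7.083916 + 0.2·(-49.041872) = -16.892291
w(0.8) ≈ -16.8923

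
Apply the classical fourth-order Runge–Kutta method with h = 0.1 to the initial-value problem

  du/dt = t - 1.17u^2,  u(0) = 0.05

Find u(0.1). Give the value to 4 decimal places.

RK4: k1 = f(t_n, u_n); k2 = f(t_n + h/2, u_n + (h/2)·k1); k3 = f(t_n + h/2, u_n + (h/2)·k2); k4 = f(t_n + h, u_n + h·k3); u_{n+1} = u_n + (h/6)·(k1 + 2k2 + 2k3 + k4).
t=0.000000, u=0.050000:
  k1 = f(0.000000, 0.050000) = -0.002925
  k2 = f(0.050000, 0.049854) = 0.047092
  k3 = f(0.050000, 0.052355) = 0.046793
  k4 = f(0.100000, 0.054679) = 0.096502
  u ← 0.050000 + (0.1/6)·(k1 + 2k2 + 2k3 + k4) = 0.054689
u(0.1) ≈ 0.0547

0.0547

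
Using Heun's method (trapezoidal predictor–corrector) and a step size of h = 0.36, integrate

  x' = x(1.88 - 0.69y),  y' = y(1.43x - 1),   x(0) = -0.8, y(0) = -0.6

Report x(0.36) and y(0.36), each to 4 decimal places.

Heun on (x,y): k1 = f(t_n, state_n); k2 = f(t_n + h, state_n + h·k1); state_{n+1} = state_n + (h/2)·(k1 + k2).
0.000000: (-0.800000, -0.600000)
  k1 = (-1.835200, 1.286400)
  predictor → (-1.460672, -0.136896)
  k2 = (-2.884036, 0.422839)
  → (-1.649462, -0.292337)
(x(0.36), y(0.36)) ≈ (-1.6495, -0.2923)

-1.6495, -0.2923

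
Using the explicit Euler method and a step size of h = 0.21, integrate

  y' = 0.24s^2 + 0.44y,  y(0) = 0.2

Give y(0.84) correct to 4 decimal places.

0.3172

Euler: y_{n+1} = y_n + h·f(s_n, y_n).
s=0.000000, y=0.200000: f=0.088000 → y ← 0.200000 + 0.21·0.088000 = 0.218480
s=0.210000, y=0.218480: f=0.106715 → y ← 0.218480 + 0.21·0.106715 = 0.240890
s=0.420000, y=0.240890: f=0.148328 → y ← 0.240890 + 0.21·0.148328 = 0.272039
s=0.630000, y=0.272039: f=0.214953 → y ← 0.272039 + 0.21·0.214953 = 0.317179
y(0.84) ≈ 0.3172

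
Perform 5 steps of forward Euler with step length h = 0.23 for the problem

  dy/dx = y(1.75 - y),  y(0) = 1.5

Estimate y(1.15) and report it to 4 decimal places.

Euler: y_{n+1} = y_n + h·f(x_n, y_n).
x=0.000000, y=1.500000: f=0.375000 → y ← 1.500000 + 0.23·0.375000 = 1.586250
x=0.230000, y=1.586250: f=0.259748 → y ← 1.586250 + 0.23·0.259748 = 1.645992
x=0.460000, y=1.645992: f=0.171196 → y ← 1.645992 + 0.23·0.171196 = 1.685367
x=0.690000, y=1.685367: f=0.108930 → y ← 1.685367 + 0.23·0.108930 = 1.710421
x=0.920000, y=1.710421: f=0.067697 → y ← 1.710421 + 0.23·0.067697 = 1.725991
y(1.15) ≈ 1.7260

1.7260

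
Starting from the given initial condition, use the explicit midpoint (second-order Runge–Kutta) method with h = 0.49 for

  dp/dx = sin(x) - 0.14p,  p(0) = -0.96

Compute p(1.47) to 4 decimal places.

Midpoint: k1 = f(x_n, p_n); k2 = f(x_n + h/2, p_n + (h/2)·k1); p_{n+1} = p_n + h·k2.
x=0.000000, p=-0.960000:
  k1 = f(0.000000, -0.960000) = 0.134400
  k2 = f(0.245000, -0.927072) = 0.372346
  p ← -0.960000 + 0.49·0.372346 = -0.777550
x=0.490000, p=-0.777550:
  k1 = f(0.490000, -0.777550) = 0.579483
  k2 = f(0.735000, -0.635577) = 0.759568
  p ← -0.777550 + 0.49·0.759568 = -0.405362
x=0.980000, p=-0.405362:
  k1 = f(0.980000, -0.405362) = 0.887248
  k2 = f(1.225000, -0.187986) = 0.967124
  p ← -0.405362 + 0.49·0.967124 = 0.068529
p(1.47) ≈ 0.0685

0.0685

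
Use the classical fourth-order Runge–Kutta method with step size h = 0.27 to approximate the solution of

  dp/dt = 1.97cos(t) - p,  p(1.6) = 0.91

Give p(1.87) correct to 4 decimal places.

0.6159

RK4: k1 = f(t_n, p_n); k2 = f(t_n + h/2, p_n + (h/2)·k1); k3 = f(t_n + h/2, p_n + (h/2)·k2); k4 = f(t_n + h, p_n + h·k3); p_{n+1} = p_n + (h/6)·(k1 + 2k2 + 2k3 + k4).
t=1.600000, p=0.910000:
  k1 = f(1.600000, 0.910000) = -0.967523
  k2 = f(1.735000, 0.779384) = -1.101414
  k3 = f(1.735000, 0.761309) = -1.083339
  k4 = f(1.870000, 0.617499) = -1.198174
  p ← 0.910000 + (0.27/6)·(k1 + 2k2 + 2k3 + k4) = 0.615916
p(1.87) ≈ 0.6159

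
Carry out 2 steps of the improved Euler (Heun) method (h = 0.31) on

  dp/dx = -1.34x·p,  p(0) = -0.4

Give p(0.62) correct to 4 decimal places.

Heun: k1 = f(x_n, p_n); k2 = f(x_n + h, p_n + h·k1); p_{n+1} = p_n + (h/2)·(k1 + k2).
x=0.000000, p=-0.400000:
  k1 = f(0.000000, -0.400000) = 0.000000
  k2 = f(0.310000, -0.400000) = 0.166160
  p ← -0.400000 + (0.31/2)·(0.000000 + 0.166160) = -0.374245
x=0.310000, p=-0.374245:
  k1 = f(0.310000, -0.374245) = 0.155461
  k2 = f(0.620000, -0.326052) = 0.270884
  p ← -0.374245 + (0.31/2)·(0.155461 + 0.270884) = -0.308162
p(0.62) ≈ -0.3082

-0.3082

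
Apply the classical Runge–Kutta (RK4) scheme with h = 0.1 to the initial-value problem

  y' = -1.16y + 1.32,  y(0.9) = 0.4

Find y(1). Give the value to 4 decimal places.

0.4808

RK4: k1 = f(x_n, y_n); k2 = f(x_n + h/2, y_n + (h/2)·k1); k3 = f(x_n + h/2, y_n + (h/2)·k2); k4 = f(x_n + h, y_n + h·k3); y_{n+1} = y_n + (h/6)·(k1 + 2k2 + 2k3 + k4).
x=0.900000, y=0.400000:
  k1 = f(0.900000, 0.400000) = 0.856000
  k2 = f(0.950000, 0.442800) = 0.806352
  k3 = f(0.950000, 0.440318) = 0.809232
  k4 = f(1.000000, 0.480923) = 0.762129
  y ← 0.400000 + (0.1/6)·(k1 + 2k2 + 2k3 + k4) = 0.480822
y(1) ≈ 0.4808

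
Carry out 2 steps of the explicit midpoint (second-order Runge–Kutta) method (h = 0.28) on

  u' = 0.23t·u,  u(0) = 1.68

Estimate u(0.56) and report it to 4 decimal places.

1.7414

Midpoint: k1 = f(t_n, u_n); k2 = f(t_n + h/2, u_n + (h/2)·k1); u_{n+1} = u_n + h·k2.
t=0.000000, u=1.680000:
  k1 = f(0.000000, 1.680000) = 0.000000
  k2 = f(0.140000, 1.680000) = 0.054096
  u ← 1.680000 + 0.28·0.054096 = 1.695147
t=0.280000, u=1.695147:
  k1 = f(0.280000, 1.695147) = 0.109167
  k2 = f(0.420000, 1.710430) = 0.165228
  u ← 1.695147 + 0.28·0.165228 = 1.741411
u(0.56) ≈ 1.7414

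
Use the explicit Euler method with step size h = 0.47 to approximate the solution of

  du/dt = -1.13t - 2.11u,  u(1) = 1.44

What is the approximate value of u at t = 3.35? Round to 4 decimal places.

Euler: u_{n+1} = u_n + h·f(t_n, u_n).
t=1.000000, u=1.440000: f=-4.168400 → u ← 1.440000 + 0.47·(-4.168400) = -0.519148
t=1.470000, u=-0.519148: f=-0.565698 → u ← -0.519148 + 0.47·(-0.565698) = -0.785026
t=1.940000, u=-0.785026: f=-0.535795 → u ← -0.785026 + 0.47·(-0.535795) = -1.036850
t=2.410000, u=-1.036850: f=-0.535547 → u ← -1.036850 + 0.47·(-0.535547) = -1.288557
t=2.880000, u=-1.288557: f=-0.535545 → u ← -1.288557 + 0.47·(-0.535545) = -1.540263
u(3.35) ≈ -1.5403

-1.5403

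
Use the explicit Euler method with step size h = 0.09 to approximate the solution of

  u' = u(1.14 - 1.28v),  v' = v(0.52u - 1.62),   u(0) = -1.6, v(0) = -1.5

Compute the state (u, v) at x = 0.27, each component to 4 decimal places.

Euler on (u,v): u_{n+1} = u_n + h·u', v_{n+1} = v_n + h·v'.
0.000000: (-1.600000, -1.500000); f=(-4.896000, 3.678000) → (-2.040640, -1.168980)
0.090000: (-2.040640, -1.168980); f=(-5.379728, 3.134191) → (-2.524816, -0.886903)
0.180000: (-2.524816, -0.886903); f=(-5.744550, 2.601201) → (-3.041825, -0.652795)
(u(0.27), v(0.27)) ≈ (-3.0418, -0.6528)

-3.0418, -0.6528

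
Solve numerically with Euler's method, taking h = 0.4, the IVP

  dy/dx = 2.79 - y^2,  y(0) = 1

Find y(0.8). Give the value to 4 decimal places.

Euler: y_{n+1} = y_n + h·f(x_n, y_n).
x=0.000000, y=1.000000: f=1.790000 → y ← 1.000000 + 0.4·1.790000 = 1.716000
x=0.400000, y=1.716000: f=-0.154656 → y ← 1.716000 + 0.4·(-0.154656) = 1.654138
y(0.8) ≈ 1.6541

1.6541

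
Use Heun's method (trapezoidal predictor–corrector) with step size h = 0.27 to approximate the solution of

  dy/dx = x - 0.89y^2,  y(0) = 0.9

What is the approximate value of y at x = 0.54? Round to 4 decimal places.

Heun: k1 = f(x_n, y_n); k2 = f(x_n + h, y_n + h·k1); y_{n+1} = y_n + (h/2)·(k1 + k2).
x=0.000000, y=0.900000:
  k1 = f(0.000000, 0.900000) = -0.720900
  k2 = f(0.270000, 0.705357) = -0.172800
  y ← 0.900000 + (0.27/2)·(-0.720900 + (-0.172800)) = 0.779350
x=0.270000, y=0.779350:
  k1 = f(0.270000, 0.779350) = -0.270575
  k2 = f(0.540000, 0.706295) = 0.096021
  y ← 0.779350 + (0.27/2)·(-0.270575 + 0.096021) = 0.755786
y(0.54) ≈ 0.7558

0.7558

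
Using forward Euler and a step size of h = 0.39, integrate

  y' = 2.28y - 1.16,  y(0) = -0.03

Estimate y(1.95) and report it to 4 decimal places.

-12.4569

Euler: y_{n+1} = y_n + h·f(s_n, y_n).
s=0.000000, y=-0.030000: f=-1.228400 → y ← -0.030000 + 0.39·(-1.228400) = -0.509076
s=0.390000, y=-0.509076: f=-2.320693 → y ← -0.509076 + 0.39·(-2.320693) = -1.414146
s=0.780000, y=-1.414146: f=-4.384254 → y ← -1.414146 + 0.39·(-4.384254) = -3.124005
s=1.170000, y=-3.124005: f=-8.282732 → y ← -3.124005 + 0.39·(-8.282732) = -6.354271
s=1.560000, y=-6.354271: f=-15.647738 → y ← -6.354271 + 0.39·(-15.647738) = -12.456889
y(1.95) ≈ -12.4569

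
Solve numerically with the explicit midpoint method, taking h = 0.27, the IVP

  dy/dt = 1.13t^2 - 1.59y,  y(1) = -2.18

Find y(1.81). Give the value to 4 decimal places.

Midpoint: k1 = f(t_n, y_n); k2 = f(t_n + h/2, y_n + (h/2)·k1); y_{n+1} = y_n + h·k2.
t=1.000000, y=-2.180000:
  k1 = f(1.000000, -2.180000) = 4.596200
  k2 = f(1.135000, -1.559513) = 3.935320
  y ← -2.180000 + 0.27·3.935320 = -1.117464
t=1.270000, y=-1.117464:
  k1 = f(1.270000, -1.117464) = 3.599344
  k2 = f(1.405000, -0.631552) = 3.234816
  y ← -1.117464 + 0.27·3.234816 = -0.244063
t=1.540000, y=-0.244063:
  k1 = f(1.540000, -0.244063) = 3.067969
  k2 = f(1.675000, 0.170113) = 2.899877
  y ← -0.244063 + 0.27·2.899877 = 0.538904
y(1.81) ≈ 0.5389

0.5389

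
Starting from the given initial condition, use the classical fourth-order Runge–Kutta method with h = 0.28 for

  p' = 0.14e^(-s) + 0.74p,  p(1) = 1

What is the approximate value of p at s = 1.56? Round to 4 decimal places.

1.5413

RK4: k1 = f(s_n, p_n); k2 = f(s_n + h/2, p_n + (h/2)·k1); k3 = f(s_n + h/2, p_n + (h/2)·k2); k4 = f(s_n + h, p_n + h·k3); p_{n+1} = p_n + (h/6)·(k1 + 2k2 + 2k3 + k4).
s=1.000000, p=1.000000:
  k1 = f(1.000000, 1.000000) = 0.791503
  k2 = f(1.140000, 1.110810) = 0.866774
  k3 = f(1.140000, 1.121348) = 0.874572
  k4 = f(1.280000, 1.244880) = 0.960137
  p ← 1.000000 + (0.28/6)·(k1 + 2k2 + 2k3 + k4) = 1.244269
s=1.280000, p=1.244269:
  k1 = f(1.280000, 1.244269) = 0.959684
  k2 = f(1.420000, 1.378625) = 1.054022
  k3 = f(1.420000, 1.391832) = 1.063796
  k4 = f(1.560000, 1.542132) = 1.170596
  p ← 1.244269 + (0.28/6)·(k1 + 2k2 + 2k3 + k4) = 1.541345
p(1.56) ≈ 1.5413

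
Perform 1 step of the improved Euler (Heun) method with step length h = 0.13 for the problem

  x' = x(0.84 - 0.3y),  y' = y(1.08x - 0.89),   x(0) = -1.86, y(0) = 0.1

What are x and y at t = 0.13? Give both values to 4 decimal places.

Heun on (x,y): k1 = f(t_n, state_n); k2 = f(t_n + h, state_n + h·k1); state_{n+1} = state_n + (h/2)·(k1 + k2).
0.000000: (-1.860000, 0.100000)
  k1 = (-1.506600, -0.289880)
  predictor → (-2.055858, 0.062316)
  k2 = (-1.688487, -0.193822)
  → (-2.067681, 0.068559)
(x(0.13), y(0.13)) ≈ (-2.0677, 0.0686)

-2.0677, 0.0686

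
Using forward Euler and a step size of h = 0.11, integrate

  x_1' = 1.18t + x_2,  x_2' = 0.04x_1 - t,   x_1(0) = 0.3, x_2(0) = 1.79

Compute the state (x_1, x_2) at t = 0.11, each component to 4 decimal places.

Euler on (x_1,x_2): x_1_{n+1} = x_1_n + h·x_1', x_2_{n+1} = x_2_n + h·x_2'.
0.000000: (0.300000, 1.790000); f=(1.790000, 0.012000) → (0.496900, 1.791320)
(x_1(0.11), x_2(0.11)) ≈ (0.4969, 1.7913)

0.4969, 1.7913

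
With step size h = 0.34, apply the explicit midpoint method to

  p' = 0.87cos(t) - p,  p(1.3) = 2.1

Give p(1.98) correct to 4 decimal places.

1.0271

Midpoint: k1 = f(t_n, p_n); k2 = f(t_n + h/2, p_n + (h/2)·k1); p_{n+1} = p_n + h·k2.
t=1.300000, p=2.100000:
  k1 = f(1.300000, 2.100000) = -1.867276
  k2 = f(1.470000, 1.782563) = -1.695019
  p ← 2.100000 + 0.34·(-1.695019) = 1.523694
t=1.640000, p=1.523694:
  k1 = f(1.640000, 1.523694) = -1.583853
  k2 = f(1.810000, 1.254439) = -1.460567
  p ← 1.523694 + 0.34·(-1.460567) = 1.027101
p(1.98) ≈ 1.0271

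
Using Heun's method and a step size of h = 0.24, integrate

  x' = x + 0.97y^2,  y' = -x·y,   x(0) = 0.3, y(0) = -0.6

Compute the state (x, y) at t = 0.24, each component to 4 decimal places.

0.4687, -0.5479

Heun on (x,y): k1 = f(t_n, state_n); k2 = f(t_n + h, state_n + h·k1); state_{n+1} = state_n + (h/2)·(k1 + k2).
0.000000: (0.300000, -0.600000)
  k1 = (0.649200, 0.180000)
  predictor → (0.455808, -0.556800)
  k2 = (0.756533, 0.253794)
  → (0.468688, -0.547945)
(x(0.24), y(0.24)) ≈ (0.4687, -0.5479)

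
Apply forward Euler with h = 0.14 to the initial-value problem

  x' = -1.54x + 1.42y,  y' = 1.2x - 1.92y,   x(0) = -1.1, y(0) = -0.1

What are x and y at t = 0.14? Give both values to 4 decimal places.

Euler on (x,y): x_{n+1} = x_n + h·x', y_{n+1} = y_n + h·y'.
0.000000: (-1.100000, -0.100000); f=(1.552000, -1.128000) → (-0.882720, -0.257920)
(x(0.14), y(0.14)) ≈ (-0.8827, -0.2579)

-0.8827, -0.2579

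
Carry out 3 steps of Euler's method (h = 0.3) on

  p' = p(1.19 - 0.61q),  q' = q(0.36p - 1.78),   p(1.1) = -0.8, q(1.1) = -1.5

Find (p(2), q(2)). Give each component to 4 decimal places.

-2.6526, -0.0481

Euler on (p,q): p_{n+1} = p_n + h·p', q_{n+1} = q_n + h·q'.
1.100000: (-0.800000, -1.500000); f=(-1.684000, 3.102000) → (-1.305200, -0.569400)
1.400000: (-1.305200, -0.569400); f=(-2.006528, 1.281077) → (-1.907159, -0.185077)
1.700000: (-1.907159, -0.185077); f=(-2.484831, 0.456506) → (-2.652608, -0.048125)
(p(2), q(2)) ≈ (-2.6526, -0.0481)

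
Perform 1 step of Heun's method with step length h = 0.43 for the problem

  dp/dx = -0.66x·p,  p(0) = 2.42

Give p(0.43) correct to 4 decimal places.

Heun: k1 = f(x_n, p_n); k2 = f(x_n + h, p_n + h·k1); p_{n+1} = p_n + (h/2)·(k1 + k2).
x=0.000000, p=2.420000:
  k1 = f(0.000000, 2.420000) = 0.000000
  k2 = f(0.430000, 2.420000) = -0.686796
  p ← 2.420000 + (0.43/2)·(0.000000 + (-0.686796)) = 2.272339
p(0.43) ≈ 2.2723

2.2723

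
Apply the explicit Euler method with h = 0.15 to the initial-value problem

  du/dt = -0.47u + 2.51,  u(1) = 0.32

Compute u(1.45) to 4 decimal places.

Euler: u_{n+1} = u_n + h·f(t_n, u_n).
t=1.000000, u=0.320000: f=2.359600 → u ← 0.320000 + 0.15·2.359600 = 0.673940
t=1.150000, u=0.673940: f=2.193248 → u ← 0.673940 + 0.15·2.193248 = 1.002927
t=1.300000, u=1.002927: f=2.038624 → u ← 1.002927 + 0.15·2.038624 = 1.308721
u(1.45) ≈ 1.3087

1.3087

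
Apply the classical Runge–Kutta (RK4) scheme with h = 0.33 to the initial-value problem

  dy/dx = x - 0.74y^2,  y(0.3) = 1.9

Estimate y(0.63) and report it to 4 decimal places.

1.4123

RK4: k1 = f(x_n, y_n); k2 = f(x_n + h/2, y_n + (h/2)·k1); k3 = f(x_n + h/2, y_n + (h/2)·k2); k4 = f(x_n + h, y_n + h·k3); y_{n+1} = y_n + (h/6)·(k1 + 2k2 + 2k3 + k4).
x=0.300000, y=1.900000:
  k1 = f(0.300000, 1.900000) = -2.371400
  k2 = f(0.465000, 1.508719) = -1.219412
  k3 = f(0.465000, 1.698797) = -1.670574
  k4 = f(0.630000, 1.348711) = -0.716075
  y ← 1.900000 + (0.33/6)·(k1 + 2k2 + 2k3 + k4) = 1.412290
y(0.63) ≈ 1.4123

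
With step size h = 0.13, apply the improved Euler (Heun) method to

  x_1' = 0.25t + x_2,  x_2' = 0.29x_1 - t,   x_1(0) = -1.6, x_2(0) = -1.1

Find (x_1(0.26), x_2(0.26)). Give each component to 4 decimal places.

Heun on (x_1,x_2): k1 = f(t_n, state_n); k2 = f(t_n + h, state_n + h·k1); state_{n+1} = state_n + (h/2)·(k1 + k2).
0.000000: (-1.600000, -1.100000)
  k1 = (-1.100000, -0.464000)
  predictor → (-1.743000, -1.160320)
  k2 = (-1.127820, -0.635470)
  → (-1.744808, -1.171466)
0.130000: (-1.744808, -1.171466)
  k1 = (-1.138966, -0.635994)
  predictor → (-1.892874, -1.254145)
  k2 = (-1.189145, -0.808933)
  → (-1.896135, -1.265386)
(x_1(0.26), x_2(0.26)) ≈ (-1.8961, -1.2654)

-1.8961, -1.2654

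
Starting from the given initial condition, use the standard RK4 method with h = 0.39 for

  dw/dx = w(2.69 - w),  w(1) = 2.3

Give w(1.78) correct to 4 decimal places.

2.6333

RK4: k1 = f(x_n, w_n); k2 = f(x_n + h/2, w_n + (h/2)·k1); k3 = f(x_n + h/2, w_n + (h/2)·k2); k4 = f(x_n + h, w_n + h·k3); w_{n+1} = w_n + (h/6)·(k1 + 2k2 + 2k3 + k4).
x=1.000000, w=2.300000:
  k1 = f(1.000000, 2.300000) = 0.897000
  k2 = f(1.195000, 2.474915) = 0.532317
  k3 = f(1.195000, 2.403802) = 0.687964
  k4 = f(1.390000, 2.568306) = 0.312548
  w ← 2.300000 + (0.39/6)·(k1 + 2k2 + 2k3 + k4) = 2.537257
x=1.390000, w=2.537257:
  k1 = f(1.390000, 2.537257) = 0.387548
  k2 = f(1.585000, 2.612829) = 0.201635
  k3 = f(1.585000, 2.576576) = 0.292246
  k4 = f(1.780000, 2.651233) = 0.102780
  w ← 2.537257 + (0.39/6)·(k1 + 2k2 + 2k3 + k4) = 2.633333
w(1.78) ≈ 2.6333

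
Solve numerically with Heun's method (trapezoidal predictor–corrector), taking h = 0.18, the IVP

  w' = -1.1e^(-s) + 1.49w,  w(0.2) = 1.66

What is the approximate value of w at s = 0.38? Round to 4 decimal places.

1.9944

Heun: k1 = f(s_n, w_n); k2 = f(s_n + h, w_n + h·k1); w_{n+1} = w_n + (h/2)·(k1 + k2).
s=0.200000, w=1.660000:
  k1 = f(0.200000, 1.660000) = 1.572796
  k2 = f(0.380000, 1.943103) = 2.142976
  w ← 1.660000 + (0.18/2)·(1.572796 + 2.142976) = 1.994420
w(0.38) ≈ 1.9944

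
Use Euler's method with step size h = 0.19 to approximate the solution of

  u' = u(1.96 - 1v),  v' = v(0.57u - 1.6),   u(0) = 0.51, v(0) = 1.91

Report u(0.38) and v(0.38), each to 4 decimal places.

0.5662, 1.0787

Euler on (u,v): u_{n+1} = u_n + h·u', v_{n+1} = v_n + h·v'.
0.000000: (0.510000, 1.910000); f=(0.025500, -2.500763) → (0.514845, 1.434855)
0.190000: (0.514845, 1.434855); f=(0.270368, -1.874693) → (0.566215, 1.078663)
(u(0.38), v(0.38)) ≈ (0.5662, 1.0787)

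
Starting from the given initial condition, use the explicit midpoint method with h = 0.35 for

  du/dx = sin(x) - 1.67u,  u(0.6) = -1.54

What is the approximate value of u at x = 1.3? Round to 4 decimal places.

-0.1871

Midpoint: k1 = f(x_n, u_n); k2 = f(x_n + h/2, u_n + (h/2)·k1); u_{n+1} = u_n + h·k2.
x=0.600000, u=-1.540000:
  k1 = f(0.600000, -1.540000) = 3.136442
  k2 = f(0.775000, -0.991123) = 2.354891
  u ← -1.540000 + 0.35·2.354891 = -0.715788
x=0.950000, u=-0.715788:
  k1 = f(0.950000, -0.715788) = 2.008782
  k2 = f(1.125000, -0.364251) = 1.510567
  u ← -0.715788 + 0.35·1.510567 = -0.187090
u(1.3) ≈ -0.1871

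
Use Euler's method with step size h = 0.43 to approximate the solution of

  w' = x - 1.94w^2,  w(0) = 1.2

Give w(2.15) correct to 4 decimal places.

0.9870

Euler: w_{n+1} = w_n + h·f(x_n, w_n).
x=0.000000, w=1.200000: f=-2.793600 → w ← 1.200000 + 0.43·(-2.793600) = -0.001248
x=0.430000, w=-0.001248: f=0.429997 → w ← -0.001248 + 0.43·0.429997 = 0.183651
x=0.860000, w=0.183651: f=0.794568 → w ← 0.183651 + 0.43·0.794568 = 0.525315
x=1.290000, w=0.525315: f=0.754645 → w ← 0.525315 + 0.43·0.754645 = 0.849813
x=1.720000, w=0.849813: f=0.318968 → w ← 0.849813 + 0.43·0.318968 = 0.986969
w(2.15) ≈ 0.9870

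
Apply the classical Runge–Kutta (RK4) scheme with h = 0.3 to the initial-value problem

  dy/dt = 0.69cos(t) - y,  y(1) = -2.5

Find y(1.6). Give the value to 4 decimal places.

-1.2990

RK4: k1 = f(t_n, y_n); k2 = f(t_n + h/2, y_n + (h/2)·k1); k3 = f(t_n + h/2, y_n + (h/2)·k2); k4 = f(t_n + h, y_n + h·k3); y_{n+1} = y_n + (h/6)·(k1 + 2k2 + 2k3 + k4).
t=1.000000, y=-2.500000:
  k1 = f(1.000000, -2.500000) = 2.872809
  k2 = f(1.150000, -2.069079) = 2.350935
  k3 = f(1.150000, -2.147360) = 2.429216
  k4 = f(1.300000, -1.771235) = 1.955809
  y ← -2.500000 + (0.3/6)·(k1 + 2k2 + 2k3 + k4) = -1.780554
t=1.300000, y=-1.780554:
  k1 = f(1.300000, -1.780554) = 1.965128
  k2 = f(1.450000, -1.485785) = 1.568932
  k3 = f(1.450000, -1.545214) = 1.628361
  k4 = f(1.600000, -1.292046) = 1.271898
  y ← -1.780554 + (0.3/6)·(k1 + 2k2 + 2k3 + k4) = -1.298973
y(1.6) ≈ -1.2990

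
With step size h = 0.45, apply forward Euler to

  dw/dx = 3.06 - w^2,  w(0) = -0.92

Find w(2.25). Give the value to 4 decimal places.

Euler: w_{n+1} = w_n + h·f(x_n, w_n).
x=0.000000, w=-0.920000: f=2.213600 → w ← -0.920000 + 0.45·2.213600 = 0.076120
x=0.450000, w=0.076120: f=3.054206 → w ← 0.076120 + 0.45·3.054206 = 1.450513
x=0.900000, w=1.450513: f=0.956013 → w ← 1.450513 + 0.45·0.956013 = 1.880719
x=1.350000, w=1.880719: f=-0.477102 → w ← 1.880719 + 0.45·(-0.477102) = 1.666023
x=1.800000, w=1.666023: f=0.284369 → w ← 1.666023 + 0.45·0.284369 = 1.793989
w(2.25) ≈ 1.7940

1.7940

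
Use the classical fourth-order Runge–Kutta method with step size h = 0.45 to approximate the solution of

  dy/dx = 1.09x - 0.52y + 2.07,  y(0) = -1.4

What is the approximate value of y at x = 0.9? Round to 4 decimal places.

0.9910

RK4: k1 = f(x_n, y_n); k2 = f(x_n + h/2, y_n + (h/2)·k1); k3 = f(x_n + h/2, y_n + (h/2)·k2); k4 = f(x_n + h, y_n + h·k3); y_{n+1} = y_n + (h/6)·(k1 + 2k2 + 2k3 + k4).
x=0.000000, y=-1.400000:
  k1 = f(0.000000, -1.400000) = 2.798000
  k2 = f(0.225000, -0.770450) = 2.715884
  k3 = f(0.225000, -0.788926) = 2.725492
  k4 = f(0.450000, -0.173529) = 2.650735
  y ← -1.400000 + (0.45/6)·(k1 + 2k2 + 2k3 + k4) = -0.175139
x=0.450000, y=-0.175139:
  k1 = f(0.450000, -0.175139) = 2.651572
  k2 = f(0.675000, 0.421465) = 2.586588
  k3 = f(0.675000, 0.406844) = 2.594191
  k4 = f(0.900000, 0.992248) = 2.535031
  y ← -0.175139 + (0.45/6)·(k1 + 2k2 + 2k3 + k4) = 0.990974
y(0.9) ≈ 0.9910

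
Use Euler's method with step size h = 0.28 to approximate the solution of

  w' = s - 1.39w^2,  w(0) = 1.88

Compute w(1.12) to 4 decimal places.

Euler: w_{n+1} = w_n + h·f(s_n, w_n).
s=0.000000, w=1.880000: f=-4.912816 → w ← 1.880000 + 0.28·(-4.912816) = 0.504412
s=0.280000, w=0.504412: f=-0.073659 → w ← 0.504412 + 0.28·(-0.073659) = 0.483787
s=0.560000, w=0.483787: f=0.234671 → w ← 0.483787 + 0.28·0.234671 = 0.549495
s=0.840000, w=0.549495: f=0.420297 → w ← 0.549495 + 0.28·0.420297 = 0.667178
w(1.12) ≈ 0.6672

0.6672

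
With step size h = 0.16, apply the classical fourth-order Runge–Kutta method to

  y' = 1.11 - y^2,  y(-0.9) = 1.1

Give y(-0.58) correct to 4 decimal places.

RK4: k1 = f(s_n, y_n); k2 = f(s_n + h/2, y_n + (h/2)·k1); k3 = f(s_n + h/2, y_n + (h/2)·k2); k4 = f(s_n + h, y_n + h·k3); y_{n+1} = y_n + (h/6)·(k1 + 2k2 + 2k3 + k4).
s=-0.900000, y=1.100000:
  k1 = f(-0.900000, 1.100000) = -0.100000
  k2 = f(-0.820000, 1.092000) = -0.082464
  k3 = f(-0.820000, 1.093403) = -0.085530
  k4 = f(-0.740000, 1.086315) = -0.070081
  y ← 1.100000 + (0.16/6)·(k1 + 2k2 + 2k3 + k4) = 1.086505
s=-0.740000, y=1.086505:
  k1 = f(-0.740000, 1.086505) = -0.070493
  k2 = f(-0.660000, 1.080865) = -0.058270
  k3 = f(-0.660000, 1.081843) = -0.060385
  k4 = f(-0.580000, 1.076843) = -0.049591
  y ← 1.086505 + (0.16/6)·(k1 + 2k2 + 2k3 + k4) = 1.076974
y(-0.58) ≈ 1.0770

1.0770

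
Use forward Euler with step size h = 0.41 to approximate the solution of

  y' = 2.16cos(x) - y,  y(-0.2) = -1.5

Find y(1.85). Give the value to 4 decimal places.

0.8112

Euler: y_{n+1} = y_n + h·f(x_n, y_n).
x=-0.200000, y=-1.500000: f=3.616944 → y ← -1.500000 + 0.41·3.616944 = -0.017053
x=0.210000, y=-0.017053: f=2.129600 → y ← -0.017053 + 0.41·2.129600 = 0.856083
x=0.620000, y=0.856083: f=0.901895 → y ← 0.856083 + 0.41·0.901895 = 1.225860
x=1.030000, y=1.225860: f=-0.113851 → y ← 1.225860 + 0.41·(-0.113851) = 1.179181
x=1.440000, y=1.179181: f=-0.897466 → y ← 1.179181 + 0.41·(-0.897466) = 0.811220
y(1.85) ≈ 0.8112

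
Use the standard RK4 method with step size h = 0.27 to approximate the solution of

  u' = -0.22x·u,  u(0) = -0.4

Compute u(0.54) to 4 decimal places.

RK4: k1 = f(x_n, u_n); k2 = f(x_n + h/2, u_n + (h/2)·k1); k3 = f(x_n + h/2, u_n + (h/2)·k2); k4 = f(x_n + h, u_n + h·k3); u_{n+1} = u_n + (h/6)·(k1 + 2k2 + 2k3 + k4).
x=0.000000, u=-0.400000:
  k1 = f(0.000000, -0.400000) = 0.000000
  k2 = f(0.135000, -0.400000) = 0.011880
  k3 = f(0.135000, -0.398396) = 0.011832
  k4 = f(0.270000, -0.396805) = 0.023570
  u ← -0.400000 + (0.27/6)·(k1 + 2k2 + 2k3 + k4) = -0.396805
x=0.270000, u=-0.396805:
  k1 = f(0.270000, -0.396805) = 0.023570
  k2 = f(0.405000, -0.393623) = 0.035072
  k3 = f(0.405000, -0.392071) = 0.034933
  k4 = f(0.540000, -0.387373) = 0.046020
  u ← -0.396805 + (0.27/6)·(k1 + 2k2 + 2k3 + k4) = -0.387373
u(0.54) ≈ -0.3874

-0.3874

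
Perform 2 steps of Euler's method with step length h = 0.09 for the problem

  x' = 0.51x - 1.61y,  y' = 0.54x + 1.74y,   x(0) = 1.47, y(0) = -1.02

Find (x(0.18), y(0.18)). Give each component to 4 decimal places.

Euler on (x,y): x_{n+1} = x_n + h·x', y_{n+1} = y_n + h·y'.
0.000000: (1.470000, -1.020000); f=(2.391900, -0.981000) → (1.685271, -1.108290)
0.090000: (1.685271, -1.108290); f=(2.643835, -1.018378) → (1.923216, -1.199944)
(x(0.18), y(0.18)) ≈ (1.9232, -1.1999)

1.9232, -1.1999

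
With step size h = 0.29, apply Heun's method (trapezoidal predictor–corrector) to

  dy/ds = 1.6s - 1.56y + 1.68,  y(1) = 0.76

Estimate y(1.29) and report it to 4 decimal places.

Heun: k1 = f(s_n, y_n); k2 = f(s_n + h, y_n + h·k1); y_{n+1} = y_n + (h/2)·(k1 + k2).
s=1.000000, y=0.760000:
  k1 = f(1.000000, 0.760000) = 2.094400
  k2 = f(1.290000, 1.367376) = 1.610893
  y ← 0.760000 + (0.29/2)·(2.094400 + 1.610893) = 1.297268
y(1.29) ≈ 1.2973

1.2973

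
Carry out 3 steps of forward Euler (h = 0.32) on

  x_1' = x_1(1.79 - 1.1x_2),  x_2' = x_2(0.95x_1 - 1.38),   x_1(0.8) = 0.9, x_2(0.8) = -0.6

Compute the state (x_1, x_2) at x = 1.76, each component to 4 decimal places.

4.9318, -0.7376

Euler on (x_1,x_2): x_1_{n+1} = x_1_n + h·x_1', x_2_{n+1} = x_2_n + h·x_2'.
0.800000: (0.900000, -0.600000); f=(2.205000, 0.315000) → (1.605600, -0.499200)
1.120000: (1.605600, -0.499200); f=(3.755691, -0.072544) → (2.807421, -0.522414)
1.440000: (2.807421, -0.522414); f=(6.638584, -0.672373) → (4.931768, -0.737573)
(x_1(1.76), x_2(1.76)) ≈ (4.9318, -0.7376)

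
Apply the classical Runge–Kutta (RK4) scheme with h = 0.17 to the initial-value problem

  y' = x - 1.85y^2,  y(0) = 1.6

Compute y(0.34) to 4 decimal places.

RK4: k1 = f(x_n, y_n); k2 = f(x_n + h/2, y_n + (h/2)·k1); k3 = f(x_n + h/2, y_n + (h/2)·k2); k4 = f(x_n + h, y_n + h·k3); y_{n+1} = y_n + (h/6)·(k1 + 2k2 + 2k3 + k4).
x=0.000000, y=1.600000:
  k1 = f(0.000000, 1.600000) = -4.736000
  k2 = f(0.085000, 1.197440) = -2.567646
  k3 = f(0.085000, 1.381750) = -3.447082
  k4 = f(0.170000, 1.013996) = -1.732148
  y ← 1.600000 + (0.17/6)·(k1 + 2k2 + 2k3 + k4) = 1.075901
x=0.170000, y=1.075901:
  k1 = f(0.170000, 1.075901) = -1.971492
  k2 = f(0.255000, 0.908324) = -1.271348
  k3 = f(0.255000, 0.967837) = -1.477909
  k4 = f(0.340000, 0.824657) = -0.918108
  y ← 1.075901 + (0.17/6)·(k1 + 2k2 + 2k3 + k4) = 0.838238
y(0.34) ≈ 0.8382

0.8382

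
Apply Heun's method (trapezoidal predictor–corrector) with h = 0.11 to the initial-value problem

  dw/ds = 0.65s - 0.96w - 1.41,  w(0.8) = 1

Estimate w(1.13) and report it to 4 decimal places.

0.5099

Heun: k1 = f(s_n, w_n); k2 = f(s_n + h, w_n + h·k1); w_{n+1} = w_n + (h/2)·(k1 + k2).
s=0.800000, w=1.000000:
  k1 = f(0.800000, 1.000000) = -1.850000
  k2 = f(0.910000, 0.796500) = -1.583140
  w ← 1.000000 + (0.11/2)·(-1.850000 + (-1.583140)) = 0.811177
s=0.910000, w=0.811177:
  k1 = f(0.910000, 0.811177) = -1.597230
  k2 = f(1.020000, 0.635482) = -1.357063
  w ← 0.811177 + (0.11/2)·(-1.597230 + (-1.357063)) = 0.648691
s=1.020000, w=0.648691:
  k1 = f(1.020000, 0.648691) = -1.369744
  k2 = f(1.130000, 0.498019) = -1.153599
  w ← 0.648691 + (0.11/2)·(-1.369744 + (-1.153599)) = 0.509907
w(1.13) ≈ 0.5099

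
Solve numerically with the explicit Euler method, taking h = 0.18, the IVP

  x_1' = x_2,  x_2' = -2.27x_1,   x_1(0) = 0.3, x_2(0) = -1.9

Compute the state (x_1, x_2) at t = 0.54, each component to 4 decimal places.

-0.7670, -1.8395

Euler on (x_1,x_2): x_1_{n+1} = x_1_n + h·x_1', x_2_{n+1} = x_2_n + h·x_2'.
0.000000: (0.300000, -1.900000); f=(-1.900000, -0.681000) → (-0.042000, -2.022580)
0.180000: (-0.042000, -2.022580); f=(-2.022580, 0.095340) → (-0.406064, -2.005419)
0.360000: (-0.406064, -2.005419); f=(-2.005419, 0.921766) → (-0.767040, -1.839501)
(x_1(0.54), x_2(0.54)) ≈ (-0.7670, -1.8395)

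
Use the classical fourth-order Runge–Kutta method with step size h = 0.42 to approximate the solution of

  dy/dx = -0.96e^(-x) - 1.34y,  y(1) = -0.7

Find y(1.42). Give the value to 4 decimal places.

RK4: k1 = f(x_n, y_n); k2 = f(x_n + h/2, y_n + (h/2)·k1); k3 = f(x_n + h/2, y_n + (h/2)·k2); k4 = f(x_n + h, y_n + h·k3); y_{n+1} = y_n + (h/6)·(k1 + 2k2 + 2k3 + k4).
x=1.000000, y=-0.700000:
  k1 = f(1.000000, -0.700000) = 0.584836
  k2 = f(1.210000, -0.577184) = 0.487158
  k3 = f(1.210000, -0.597697) = 0.514644
  k4 = f(1.420000, -0.483849) = 0.416313
  y ← -0.700000 + (0.42/6)·(k1 + 2k2 + 2k3 + k4) = -0.489667
y(1.42) ≈ -0.4897

-0.4897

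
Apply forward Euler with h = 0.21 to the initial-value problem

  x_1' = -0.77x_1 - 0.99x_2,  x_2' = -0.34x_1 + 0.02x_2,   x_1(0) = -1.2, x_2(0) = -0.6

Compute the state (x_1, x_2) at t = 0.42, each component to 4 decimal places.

-0.6313, -0.4561

Euler on (x_1,x_2): x_1_{n+1} = x_1_n + h·x_1', x_2_{n+1} = x_2_n + h·x_2'.
0.000000: (-1.200000, -0.600000); f=(1.518000, 0.396000) → (-0.881220, -0.516840)
0.210000: (-0.881220, -0.516840); f=(1.190211, 0.289278) → (-0.631276, -0.456092)
(x_1(0.42), x_2(0.42)) ≈ (-0.6313, -0.4561)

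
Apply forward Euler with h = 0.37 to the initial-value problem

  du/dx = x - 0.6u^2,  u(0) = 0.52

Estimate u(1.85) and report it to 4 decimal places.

Euler: u_{n+1} = u_n + h·f(x_n, u_n).
x=0.000000, u=0.520000: f=-0.162240 → u ← 0.520000 + 0.37·(-0.162240) = 0.459971
x=0.370000, u=0.459971: f=0.243056 → u ← 0.459971 + 0.37·0.243056 = 0.549902
x=0.740000, u=0.549902: f=0.558565 → u ← 0.549902 + 0.37·0.558565 = 0.756571
x=1.110000, u=0.756571: f=0.766560 → u ← 0.756571 + 0.37·0.766560 = 1.040198
x=1.480000, u=1.040198: f=0.830793 → u ← 1.040198 + 0.37·0.830793 = 1.347591
u(1.85) ≈ 1.3476

1.3476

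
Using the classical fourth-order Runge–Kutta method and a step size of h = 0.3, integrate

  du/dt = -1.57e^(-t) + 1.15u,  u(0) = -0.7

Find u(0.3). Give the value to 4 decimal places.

RK4: k1 = f(t_n, u_n); k2 = f(t_n + h/2, u_n + (h/2)·k1); k3 = f(t_n + h/2, u_n + (h/2)·k2); k4 = f(t_n + h, u_n + h·k3); u_{n+1} = u_n + (h/6)·(k1 + 2k2 + 2k3 + k4).
t=0.000000, u=-0.700000:
  k1 = f(0.000000, -0.700000) = -2.375000
  k2 = f(0.150000, -1.056250) = -2.565999
  k3 = f(0.150000, -1.084900) = -2.598946
  k4 = f(0.300000, -1.479684) = -2.864721
  u ← -0.700000 + (0.3/6)·(k1 + 2k2 + 2k3 + k4) = -1.478481
u(0.3) ≈ -1.4785

-1.4785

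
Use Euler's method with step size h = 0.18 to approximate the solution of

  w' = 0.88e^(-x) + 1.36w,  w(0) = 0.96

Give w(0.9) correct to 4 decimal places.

3.8680

Euler: w_{n+1} = w_n + h·f(x_n, w_n).
x=0.000000, w=0.960000: f=2.185600 → w ← 0.960000 + 0.18·2.185600 = 1.353408
x=0.180000, w=1.353408: f=2.575673 → w ← 1.353408 + 0.18·2.575673 = 1.817029
x=0.360000, w=1.817029: f=3.085115 → w ← 1.817029 + 0.18·3.085115 = 2.372350
x=0.540000, w=2.372350: f=3.739214 → w ← 2.372350 + 0.18·3.739214 = 3.045408
x=0.720000, w=3.045408: f=4.570097 → w ← 3.045408 + 0.18·4.570097 = 3.868026
w(0.9) ≈ 3.8680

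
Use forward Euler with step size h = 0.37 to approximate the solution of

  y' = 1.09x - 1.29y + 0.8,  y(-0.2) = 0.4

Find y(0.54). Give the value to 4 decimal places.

Euler: y_{n+1} = y_n + h·f(x_n, y_n).
x=-0.200000, y=0.400000: f=0.066000 → y ← 0.400000 + 0.37·0.066000 = 0.424420
x=0.170000, y=0.424420: f=0.437798 → y ← 0.424420 + 0.37·0.437798 = 0.586405
y(0.54) ≈ 0.5864

0.5864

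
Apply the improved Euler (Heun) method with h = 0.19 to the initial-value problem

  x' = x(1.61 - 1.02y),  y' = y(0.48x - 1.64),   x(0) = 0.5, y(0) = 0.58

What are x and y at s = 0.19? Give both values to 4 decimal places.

0.6150, 0.4481

Heun on (x,y): k1 = f(s_n, state_n); k2 = f(s_n + h, state_n + h·k1); state_{n+1} = state_n + (h/2)·(k1 + k2).
0.000000: (0.500000, 0.580000)
  k1 = (0.509200, -0.812000)
  predictor → (0.596748, 0.425720)
  k2 = (0.701636, -0.576238)
  → (0.615029, 0.448117)
(x(0.19), y(0.19)) ≈ (0.6150, 0.4481)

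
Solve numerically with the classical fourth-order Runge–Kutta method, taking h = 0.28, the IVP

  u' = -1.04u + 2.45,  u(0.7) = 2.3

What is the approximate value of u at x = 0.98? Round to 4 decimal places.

2.3141

RK4: k1 = f(x_n, u_n); k2 = f(x_n + h/2, u_n + (h/2)·k1); k3 = f(x_n + h/2, u_n + (h/2)·k2); k4 = f(x_n + h, u_n + h·k3); u_{n+1} = u_n + (h/6)·(k1 + 2k2 + 2k3 + k4).
x=0.700000, u=2.300000:
  k1 = f(0.700000, 2.300000) = 0.058000
  k2 = f(0.840000, 2.308120) = 0.049555
  k3 = f(0.840000, 2.306938) = 0.050785
  k4 = f(0.980000, 2.314220) = 0.043211
  u ← 2.300000 + (0.28/6)·(k1 + 2k2 + 2k3 + k4) = 2.314088
u(0.98) ≈ 2.3141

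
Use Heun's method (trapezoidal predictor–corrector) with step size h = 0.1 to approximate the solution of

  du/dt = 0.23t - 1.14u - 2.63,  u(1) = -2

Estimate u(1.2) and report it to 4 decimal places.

-2.0171

Heun: k1 = f(t_n, u_n); k2 = f(t_n + h, u_n + h·k1); u_{n+1} = u_n + (h/2)·(k1 + k2).
t=1.000000, u=-2.000000:
  k1 = f(1.000000, -2.000000) = -0.120000
  k2 = f(1.100000, -2.012000) = -0.083320
  u ← -2.000000 + (0.1/2)·(-0.120000 + (-0.083320)) = -2.010166
t=1.100000, u=-2.010166:
  k1 = f(1.100000, -2.010166) = -0.085411
  k2 = f(1.200000, -2.018707) = -0.052674
  u ← -2.010166 + (0.1/2)·(-0.085411 + (-0.052674)) = -2.017070
u(1.2) ≈ -2.0171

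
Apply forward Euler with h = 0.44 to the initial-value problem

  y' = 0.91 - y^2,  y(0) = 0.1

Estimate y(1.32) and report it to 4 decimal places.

Euler: y_{n+1} = y_n + h·f(x_n, y_n).
x=0.000000, y=0.100000: f=0.900000 → y ← 0.100000 + 0.44·0.900000 = 0.496000
x=0.440000, y=0.496000: f=0.663984 → y ← 0.496000 + 0.44·0.663984 = 0.788153
x=0.880000, y=0.788153: f=0.288815 → y ← 0.788153 + 0.44·0.288815 = 0.915232
y(1.32) ≈ 0.9152

0.9152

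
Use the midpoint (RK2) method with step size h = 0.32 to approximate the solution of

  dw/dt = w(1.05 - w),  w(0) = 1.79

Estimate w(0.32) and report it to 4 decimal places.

Midpoint: k1 = f(t_n, w_n); k2 = f(t_n + h/2, w_n + (h/2)·k1); w_{n+1} = w_n + h·k2.
t=0.000000, w=1.790000:
  k1 = f(0.000000, 1.790000) = -1.324600
  k2 = f(0.160000, 1.578064) = -0.833319
  w ← 1.790000 + 0.32·(-0.833319) = 1.523338
w(0.32) ≈ 1.5233

1.5233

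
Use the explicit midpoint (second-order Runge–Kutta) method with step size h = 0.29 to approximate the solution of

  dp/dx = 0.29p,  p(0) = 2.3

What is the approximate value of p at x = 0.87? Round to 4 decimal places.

Midpoint: k1 = f(x_n, p_n); k2 = f(x_n + h/2, p_n + (h/2)·k1); p_{n+1} = p_n + h·k2.
x=0.000000, p=2.300000:
  k1 = f(0.000000, 2.300000) = 0.667000
  k2 = f(0.145000, 2.396715) = 0.695047
  p ← 2.300000 + 0.29·0.695047 = 2.501564
x=0.290000, p=2.501564:
  k1 = f(0.290000, 2.501564) = 0.725453
  k2 = f(0.435000, 2.606754) = 0.755959
  p ← 2.501564 + 0.29·0.755959 = 2.720792
x=0.580000, p=2.720792:
  k1 = f(0.580000, 2.720792) = 0.789030
  k2 = f(0.725000, 2.835201) = 0.822208
  p ← 2.720792 + 0.29·0.822208 = 2.959232
p(0.87) ≈ 2.9592

2.9592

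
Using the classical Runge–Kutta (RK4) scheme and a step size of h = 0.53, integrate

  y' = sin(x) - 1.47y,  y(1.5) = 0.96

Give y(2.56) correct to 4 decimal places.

RK4: k1 = f(x_n, y_n); k2 = f(x_n + h/2, y_n + (h/2)·k1); k3 = f(x_n + h/2, y_n + (h/2)·k2); k4 = f(x_n + h, y_n + h·k3); y_{n+1} = y_n + (h/6)·(k1 + 2k2 + 2k3 + k4).
x=1.500000, y=0.960000:
  k1 = f(1.500000, 0.960000) = -0.413705
  k2 = f(1.765000, 0.850368) = -0.268840
  k3 = f(1.765000, 0.888758) = -0.325272
  k4 = f(2.030000, 0.787606) = -0.261375
  y ← 0.960000 + (0.53/6)·(k1 + 2k2 + 2k3 + k4) = 0.795408
x=2.030000, y=0.795408:
  k1 = f(2.030000, 0.795408) = -0.272844
  k2 = f(2.295000, 0.723104) = -0.313936
  k3 = f(2.295000, 0.712215) = -0.297929
  k4 = f(2.560000, 0.637506) = -0.387778
  y ← 0.795408 + (0.53/6)·(k1 + 2k2 + 2k3 + k4) = 0.628957
y(2.56) ≈ 0.6290

0.6290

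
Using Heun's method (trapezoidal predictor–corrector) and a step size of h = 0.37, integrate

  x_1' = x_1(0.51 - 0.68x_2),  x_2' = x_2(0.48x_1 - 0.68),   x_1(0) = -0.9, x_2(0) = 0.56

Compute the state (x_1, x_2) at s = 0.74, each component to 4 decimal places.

-1.0885, 0.2484

Heun on (x_1,x_2): k1 = f(s_n, state_n); k2 = f(s_n + h, state_n + h·k1); state_{n+1} = state_n + (h/2)·(k1 + k2).
0.000000: (-0.900000, 0.560000)
  k1 = (-0.116280, -0.622720)
  predictor → (-0.943024, 0.329594)
  k2 = (-0.269588, -0.373315)
  → (-0.971386, 0.375734)
0.370000: (-0.971386, 0.375734)
  k1 = (-0.247219, -0.430690)
  predictor → (-1.062857, 0.216378)
  k2 = (-0.385671, -0.257527)
  → (-1.088470, 0.248413)
(x_1(0.74), x_2(0.74)) ≈ (-1.0885, 0.2484)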